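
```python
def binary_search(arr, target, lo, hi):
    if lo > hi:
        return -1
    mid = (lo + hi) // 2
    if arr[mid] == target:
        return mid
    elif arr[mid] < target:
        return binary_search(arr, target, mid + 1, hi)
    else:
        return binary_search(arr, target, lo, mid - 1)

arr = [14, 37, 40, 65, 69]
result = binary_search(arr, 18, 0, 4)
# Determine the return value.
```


binary_search(arr, 18, 0, 4)
lo=0, hi=4, mid=2, arr[mid]=40
40 > 18, search left half
lo=0, hi=1, mid=0, arr[mid]=14
14 < 18, search right half
lo=1, hi=1, mid=1, arr[mid]=37
37 > 18, search left half
lo > hi, target not found, return -1
= -1


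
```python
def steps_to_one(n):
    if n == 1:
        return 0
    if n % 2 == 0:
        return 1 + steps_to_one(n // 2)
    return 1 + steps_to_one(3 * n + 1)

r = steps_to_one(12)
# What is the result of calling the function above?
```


steps_to_one(12)
12 is even -> steps_to_one(6)
6 is even -> steps_to_one(3)
3 is odd -> 3*3+1 = 10 -> steps_to_one(10)
10 is even -> steps_to_one(5)
5 is odd -> 3*5+1 = 16 -> steps_to_one(16)
16 is even -> steps_to_one(8)
8 is even -> steps_to_one(4)
4 is even -> steps_to_one(2)
2 is even -> steps_to_one(1)
Reached 1 after 9 steps
= 9


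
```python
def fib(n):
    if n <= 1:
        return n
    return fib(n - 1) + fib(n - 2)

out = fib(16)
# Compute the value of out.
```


fib(16)
= fib(15) + fib(14)
= (fib(14) + fib(13)) + fib(14)
Computing bottom-up: fib(0)=0, fib(1)=1, fib(2)=1, fib(3)=2, fib(4)=3, fib(5)=5, fib(6)=8, fib(7)=13, fib(8)=21, fib(9)=34, fib(10)=55, fib(11)=89, fib(12)=144, fib(13)=233, fib(14)=377, fib(15)=610, fib(16)=987
= 987


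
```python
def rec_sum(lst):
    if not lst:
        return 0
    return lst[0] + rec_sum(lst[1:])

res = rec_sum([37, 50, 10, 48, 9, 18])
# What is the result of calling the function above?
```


rec_sum([37, 50, 10, 48, 9, 18])
= 37 + rec_sum([50, 10, 48, 9, 18])
= 37 + 50 + rec_sum([10, 48, 9, 18])
= 37 + 50 + 10 + rec_sum([48, 9, 18])
= 37 + 50 + 10 + 48 + rec_sum([9, 18])
= 37 + 50 + 10 + 48 + 9 + rec_sum([18])
= 37 + 50 + 10 + 48 + 9 + 18 + rec_sum([])
= 37 + 50 + 10 + 48 + 9 + 18 + 0
= 172


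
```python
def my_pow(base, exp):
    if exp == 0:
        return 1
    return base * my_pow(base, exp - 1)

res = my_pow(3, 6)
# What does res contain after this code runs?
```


my_pow(3, 6)
= 3 * my_pow(3, 5)
= 3 * 3 * my_pow(3, 4)
= 3 * 3 * 3 * my_pow(3, 3)
= 3 * 3 * 3 * 3 * my_pow(3, 2)
= 3 * 3 * 3 * 3 * 3 * my_pow(3, 1)
= 3 * 3 * 3 * 3 * 3 * 3 * my_pow(3, 0)
= 3 * 3 * 3 * 3 * 3 * 3 * 1
= 729


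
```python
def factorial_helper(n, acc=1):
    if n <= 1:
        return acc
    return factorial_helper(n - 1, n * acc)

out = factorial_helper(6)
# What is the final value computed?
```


factorial_helper(6, 1)
= factorial_helper(5, 6 * 1) = factorial_helper(5, 6)
= factorial_helper(4, 5 * 6) = factorial_helper(4, 30)
= factorial_helper(3, 4 * 30) = factorial_helper(3, 120)
= factorial_helper(2, 3 * 120) = factorial_helper(2, 360)
= factorial_helper(1, 2 * 360) = factorial_helper(1, 720)
n <= 1, return acc = 720


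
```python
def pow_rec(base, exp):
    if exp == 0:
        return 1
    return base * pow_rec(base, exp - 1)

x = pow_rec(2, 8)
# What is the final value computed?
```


pow_rec(2, 8)
= 2 * pow_rec(2, 7)
= 2 * 2 * pow_rec(2, 6)
= 2 * 2 * 2 * pow_rec(2, 5)
= 2 * 2 * 2 * 2 * pow_rec(2, 4)
= 2 * 2 * 2 * 2 * 2 * pow_rec(2, 3)
= 2 * 2 * 2 * 2 * 2 * 2 * pow_rec(2, 2)
= 2 * 2 * 2 * 2 * 2 * 2 * 2 * pow_rec(2, 1)
= 2 * 2 * 2 * 2 * 2 * 2 * 2 * 2 * pow_rec(2, 0)
= 2 * 2 * 2 * 2 * 2 * 2 * 2 * 2 * 1
= 256


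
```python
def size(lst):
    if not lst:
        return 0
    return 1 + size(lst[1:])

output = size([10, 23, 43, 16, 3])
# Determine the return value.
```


size([10, 23, 43, 16, 3])
= 1 + size([23, 43, 16, 3])
= 1 + 1 + size([43, 16, 3])
= 1 + 1 + 1 + size([16, 3])
= 1 + 1 + 1 + 1 + size([3])
= 1 + 1 + 1 + 1 + 1 + size([])
= 1 + 1 + 1 + 1 + 1 + 0
= 5


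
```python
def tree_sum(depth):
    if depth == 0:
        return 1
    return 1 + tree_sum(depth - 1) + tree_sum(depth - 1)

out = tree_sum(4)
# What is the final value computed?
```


tree_sum(4)
= 1 + tree_sum(3) + tree_sum(3)
= 1 + 2 * tree_sum(3)
tree_sum(k) = 2^(k+1) - 1
tree_sum(0) = 1
tree_sum(1) = 3
tree_sum(2) = 7
tree_sum(3) = 15
tree_sum(4) = 31
tree_sum(4) = 2^5 - 1 = 31


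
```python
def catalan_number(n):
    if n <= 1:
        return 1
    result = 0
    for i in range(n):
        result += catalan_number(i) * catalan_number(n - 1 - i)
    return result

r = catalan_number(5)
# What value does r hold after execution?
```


catalan_number(5)
= sum of catalan_number(i) * catalan_number(5-1-i) for i in 0..4
First compute sub-values bottom-up:
  catalan_number(0) = 1, catalan_number(1) = 1
  catalan_number(2) = 1*1 + 1*1 = 2
  catalan_number(3) = 1*2 + 1*1 + 2*1 = 5
  catalan_number(4) = 1*5 + 1*2 + 2*1 + 5*1 = 14
Now catalan_number(5):
  catalan_number(0)*catalan_number(4) = 1*14 = 14
  catalan_number(1)*catalan_number(3) = 1*5 = 5
  catalan_number(2)*catalan_number(2) = 2*2 = 4
  catalan_number(3)*catalan_number(1) = 5*1 = 5
  catalan_number(4)*catalan_number(0) = 14*1 = 14
= 14 + 5 + 4 + 5 + 14
= 42


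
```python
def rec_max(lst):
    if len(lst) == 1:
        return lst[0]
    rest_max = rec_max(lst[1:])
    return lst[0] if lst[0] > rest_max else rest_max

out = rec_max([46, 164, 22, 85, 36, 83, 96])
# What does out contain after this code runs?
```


rec_max([46, 164, 22, 85, 36, 83, 96])
= compare 46 with rec_max([164, 22, 85, 36, 83, 96])
= compare 164 with rec_max([22, 85, 36, 83, 96])
= compare 22 with rec_max([85, 36, 83, 96])
= compare 85 with rec_max([36, 83, 96])
= compare 36 with rec_max([83, 96])
= compare 83 with rec_max([96])
Base: rec_max([96]) = 96
compare 83 with 96: max = 96
compare 36 with 96: max = 96
compare 85 with 96: max = 96
compare 22 with 96: max = 96
compare 164 with 96: max = 164
compare 46 with 164: max = 164
= 164


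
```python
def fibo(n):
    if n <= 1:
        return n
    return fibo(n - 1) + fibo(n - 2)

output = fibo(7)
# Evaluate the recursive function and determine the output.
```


fibo(7)
= fibo(6) + fibo(5)
= (fibo(5) + fibo(4)) + fibo(5)
Computing bottom-up: fibo(0)=0, fibo(1)=1, fibo(2)=1, fibo(3)=2, fibo(4)=3, fibo(5)=5, fibo(6)=8, fibo(7)=13
= 13


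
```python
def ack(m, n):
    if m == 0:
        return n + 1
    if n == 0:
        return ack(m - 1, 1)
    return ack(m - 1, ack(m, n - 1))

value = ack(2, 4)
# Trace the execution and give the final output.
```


ack(2, 4)
= ack(1, ack(2, 3))
First compute ack(2, 3) = 9
= ack(1, 9)
= 11


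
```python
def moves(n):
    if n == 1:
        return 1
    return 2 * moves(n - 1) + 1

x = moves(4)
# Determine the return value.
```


moves(4)
= 2 * moves(3) + 1
= 2 * (2 * moves(2) + 1) + 1
= 2 * (2 * (2 * moves(1) + 1) + 1) + 1
Now compute bottom-up:
moves(1) = 1
moves(2) = 2 * 1 + 1 = 3
moves(3) = 2 * 3 + 1 = 7
moves(4) = 2 * 7 + 1 = 15
= 15


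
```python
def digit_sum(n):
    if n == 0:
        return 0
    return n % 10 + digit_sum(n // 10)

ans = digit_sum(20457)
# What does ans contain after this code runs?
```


digit_sum(20457)
= 7 + digit_sum(2045)
= 7 + 5 + digit_sum(204)
= 7 + 5 + 4 + digit_sum(20)
= 7 + 5 + 4 + 0 + digit_sum(2)
= 7 + 5 + 4 + 0 + 2 + digit_sum(0)
= 7 + 5 + 4 + 0 + 2 + 0
= 18


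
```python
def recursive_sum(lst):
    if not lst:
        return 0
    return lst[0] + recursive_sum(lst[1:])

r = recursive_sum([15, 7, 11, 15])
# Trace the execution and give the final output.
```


recursive_sum([15, 7, 11, 15])
= 15 + recursive_sum([7, 11, 15])
= 15 + 7 + recursive_sum([11, 15])
= 15 + 7 + 11 + recursive_sum([15])
= 15 + 7 + 11 + 15 + recursive_sum([])
= 15 + 7 + 11 + 15 + 0
= 48


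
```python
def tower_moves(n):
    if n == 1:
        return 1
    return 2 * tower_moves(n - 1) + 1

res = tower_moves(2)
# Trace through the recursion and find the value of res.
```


tower_moves(2)
= 2 * tower_moves(1) + 1
Now compute bottom-up:
tower_moves(1) = 1
tower_moves(2) = 2 * 1 + 1 = 3
= 3


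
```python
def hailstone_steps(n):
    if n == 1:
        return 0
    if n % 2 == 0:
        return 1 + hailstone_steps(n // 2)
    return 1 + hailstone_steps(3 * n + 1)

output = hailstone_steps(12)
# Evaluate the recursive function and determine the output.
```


hailstone_steps(12)
12 is even -> hailstone_steps(6)
6 is even -> hailstone_steps(3)
3 is odd -> 3*3+1 = 10 -> hailstone_steps(10)
10 is even -> hailstone_steps(5)
5 is odd -> 3*5+1 = 16 -> hailstone_steps(16)
16 is even -> hailstone_steps(8)
8 is even -> hailstone_steps(4)
4 is even -> hailstone_steps(2)
2 is even -> hailstone_steps(1)
Reached 1 after 9 steps
= 9


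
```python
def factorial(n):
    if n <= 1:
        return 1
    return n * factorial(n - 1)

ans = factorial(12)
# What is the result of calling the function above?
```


factorial(12)
= 12 * factorial(11)
= 12 * 11 * factorial(10)
= 12 * 11 * 10 * factorial(9)
= 12 * 11 * 10 * 9 * factorial(8)
= 12 * 11 * 10 * 9 * 8 * factorial(7)
= 12 * 11 * 10 * 9 * 8 * 7 * factorial(6)
= 12 * 11 * 10 * 9 * 8 * 7 * 6 * factorial(5)
= 12 * 11 * 10 * 9 * 8 * 7 * 6 * 5 * factorial(4)
= 12 * 11 * 10 * 9 * 8 * 7 * 6 * 5 * 4 * factorial(3)
= 12 * 11 * 10 * 9 * 8 * 7 * 6 * 5 * 4 * 3 * factorial(2)
= 12 * 11 * 10 * 9 * 8 * 7 * 6 * 5 * 4 * 3 * 2 * factorial(1)
= 12 * 11 * 10 * 9 * 8 * 7 * 6 * 5 * 4 * 3 * 2 * 1
= 479001600


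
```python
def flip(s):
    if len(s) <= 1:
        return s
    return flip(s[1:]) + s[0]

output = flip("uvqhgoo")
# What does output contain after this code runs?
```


flip("uvqhgoo")
= flip("vqhgoo") + "u"
= flip("qhgoo") + "v" + "u"
= flip("hgoo") + "q" + "v" + "u"
= flip("goo") + "h" + "q" + "v" + "u"
= flip("oo") + "g" + "h" + "q" + "v" + "u"
= flip("o") + "o" + "g" + "h" + "q" + "v" + "u"
= "o" + "o" + "g" + "h" + "q" + "v" + "u"
= "ooghqvu"


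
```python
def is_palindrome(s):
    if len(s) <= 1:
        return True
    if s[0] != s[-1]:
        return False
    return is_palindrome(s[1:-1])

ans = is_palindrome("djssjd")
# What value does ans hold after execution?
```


is_palindrome("djssjd")
"djssjd": s[0]='d' == s[-1]='d' -> is_palindrome("jssj")
"jssj": s[0]='j' == s[-1]='j' -> is_palindrome("ss")
"ss": s[0]='s' == s[-1]='s' -> is_palindrome("")
"": len <= 1 -> True
= True


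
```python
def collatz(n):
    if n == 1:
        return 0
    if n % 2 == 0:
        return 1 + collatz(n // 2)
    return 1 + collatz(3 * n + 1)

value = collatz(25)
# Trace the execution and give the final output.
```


collatz(25)
25 is odd -> 3*25+1 = 76 -> collatz(76)
76 is even -> collatz(38)
38 is even -> collatz(19)
19 is odd -> 3*19+1 = 58 -> collatz(58)
58 is even -> collatz(29)
29 is odd -> 3*29+1 = 88 -> collatz(88)
88 is even -> collatz(44)
44 is even -> collatz(22)
22 is even -> collatz(11)
11 is odd -> 3*11+1 = 34 -> collatz(34)
34 is even -> collatz(17)
17 is odd -> 3*17+1 = 52 -> collatz(52)
52 is even -> collatz(26)
26 is even -> collatz(13)
13 is odd -> 3*13+1 = 40 -> collatz(40)
40 is even -> collatz(20)
20 is even -> collatz(10)
10 is even -> collatz(5)
5 is odd -> 3*5+1 = 16 -> collatz(16)
16 is even -> collatz(8)
8 is even -> collatz(4)
4 is even -> collatz(2)
2 is even -> collatz(1)
Reached 1 after 23 steps
= 23


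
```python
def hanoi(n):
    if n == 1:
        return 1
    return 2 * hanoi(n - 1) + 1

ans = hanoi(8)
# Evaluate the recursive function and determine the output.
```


hanoi(8)
= 2 * hanoi(7) + 1
= 2 * (2 * hanoi(6) + 1) + 1
= 2 * (2 * (2 * hanoi(5) + 1) + 1) + 1
= 2 * (2 * (2 * (2 * hanoi(4) + 1) + 1) + 1) + 1
= 2 * (2 * (2 * (2 * (2 * hanoi(3) + 1) + 1) + 1) + 1) + 1
= 2 * (2 * (2 * (2 * (2 * (2 * hanoi(2) + 1) + 1) + 1) + 1) + 1) + 1
= 2 * (2 * (2 * (2 * (2 * (2 * (2 * hanoi(1) + 1) + 1) + 1) + 1) + 1) + 1) + 1
Now compute bottom-up:
hanoi(1) = 1
hanoi(2) = 2 * 1 + 1 = 3
hanoi(3) = 2 * 3 + 1 = 7
hanoi(4) = 2 * 7 + 1 = 15
hanoi(5) = 2 * 15 + 1 = 31
hanoi(6) = 2 * 31 + 1 = 63
hanoi(7) = 2 * 63 + 1 = 127
hanoi(8) = 2 * 127 + 1 = 255
= 255


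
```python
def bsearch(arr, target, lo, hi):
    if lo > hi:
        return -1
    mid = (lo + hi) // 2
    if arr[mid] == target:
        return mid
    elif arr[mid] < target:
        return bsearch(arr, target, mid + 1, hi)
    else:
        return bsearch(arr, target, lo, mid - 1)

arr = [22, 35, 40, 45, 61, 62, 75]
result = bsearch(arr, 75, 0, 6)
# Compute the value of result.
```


bsearch(arr, 75, 0, 6)
lo=0, hi=6, mid=3, arr[mid]=45
45 < 75, search right half
lo=4, hi=6, mid=5, arr[mid]=62
62 < 75, search right half
lo=6, hi=6, mid=6, arr[mid]=75
arr[6] == 75, found at index 6
= 6


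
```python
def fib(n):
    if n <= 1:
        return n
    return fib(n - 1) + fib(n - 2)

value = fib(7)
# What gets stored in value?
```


fib(7)
= fib(6) + fib(5)
= (fib(5) + fib(4)) + fib(5)
Computing bottom-up: fib(0)=0, fib(1)=1, fib(2)=1, fib(3)=2, fib(4)=3, fib(5)=5, fib(6)=8, fib(7)=13
= 13


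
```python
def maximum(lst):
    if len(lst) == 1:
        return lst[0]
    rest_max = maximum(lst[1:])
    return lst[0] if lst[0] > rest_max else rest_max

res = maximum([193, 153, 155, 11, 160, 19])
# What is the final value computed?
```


maximum([193, 153, 155, 11, 160, 19])
= compare 193 with maximum([153, 155, 11, 160, 19])
= compare 153 with maximum([155, 11, 160, 19])
= compare 155 with maximum([11, 160, 19])
= compare 11 with maximum([160, 19])
= compare 160 with maximum([19])
Base: maximum([19]) = 19
compare 160 with 19: max = 160
compare 11 with 160: max = 160
compare 155 with 160: max = 160
compare 153 with 160: max = 160
compare 193 with 160: max = 193
= 193


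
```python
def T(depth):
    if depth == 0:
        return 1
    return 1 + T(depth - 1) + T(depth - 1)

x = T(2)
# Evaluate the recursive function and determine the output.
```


T(2)
= 1 + T(1) + T(1)
= 1 + 2 * T(1)
T(k) = 2^(k+1) - 1
T(0) = 1
T(1) = 3
T(2) = 7
T(2) = 2^3 - 1 = 7


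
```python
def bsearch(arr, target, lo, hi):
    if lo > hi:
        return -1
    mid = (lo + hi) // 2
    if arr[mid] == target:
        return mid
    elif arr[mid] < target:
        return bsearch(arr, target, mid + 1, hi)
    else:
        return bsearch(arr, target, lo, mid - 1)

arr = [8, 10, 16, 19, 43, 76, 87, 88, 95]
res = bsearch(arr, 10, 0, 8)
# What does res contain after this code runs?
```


bsearch(arr, 10, 0, 8)
lo=0, hi=8, mid=4, arr[mid]=43
43 > 10, search left half
lo=0, hi=3, mid=1, arr[mid]=10
arr[1] == 10, found at index 1
= 1


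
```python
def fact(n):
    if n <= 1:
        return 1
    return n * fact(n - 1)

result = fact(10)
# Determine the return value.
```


fact(10)
= 10 * fact(9)
= 10 * 9 * fact(8)
= 10 * 9 * 8 * fact(7)
= 10 * 9 * 8 * 7 * fact(6)
= 10 * 9 * 8 * 7 * 6 * fact(5)
= 10 * 9 * 8 * 7 * 6 * 5 * fact(4)
= 10 * 9 * 8 * 7 * 6 * 5 * 4 * fact(3)
= 10 * 9 * 8 * 7 * 6 * 5 * 4 * 3 * fact(2)
= 10 * 9 * 8 * 7 * 6 * 5 * 4 * 3 * 2 * fact(1)
= 10 * 9 * 8 * 7 * 6 * 5 * 4 * 3 * 2 * 1
= 3628800


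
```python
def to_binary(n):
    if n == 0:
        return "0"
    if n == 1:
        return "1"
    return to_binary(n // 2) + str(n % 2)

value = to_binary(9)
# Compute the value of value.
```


to_binary(9)
= to_binary(4) + "1"
= to_binary(2) + "0" + "1"
= to_binary(1) + "0" + "0" + "1"
= "1" + "0" + "0" + "1"
= "1001"


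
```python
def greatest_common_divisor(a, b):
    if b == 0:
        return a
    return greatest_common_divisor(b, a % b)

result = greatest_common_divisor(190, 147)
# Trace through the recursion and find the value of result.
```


greatest_common_divisor(190, 147)
= greatest_common_divisor(147, 190 % 147) = greatest_common_divisor(147, 43)
= greatest_common_divisor(43, 147 % 43) = greatest_common_divisor(43, 18)
= greatest_common_divisor(18, 43 % 18) = greatest_common_divisor(18, 7)
= greatest_common_divisor(7, 18 % 7) = greatest_common_divisor(7, 4)
= greatest_common_divisor(4, 7 % 4) = greatest_common_divisor(4, 3)
= greatest_common_divisor(3, 4 % 3) = greatest_common_divisor(3, 1)
= greatest_common_divisor(1, 3 % 1) = greatest_common_divisor(1, 0)
b == 0, return a = 1


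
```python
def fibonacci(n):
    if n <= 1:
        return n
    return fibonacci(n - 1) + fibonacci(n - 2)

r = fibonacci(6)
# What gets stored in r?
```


fibonacci(6)
= fibonacci(5) + fibonacci(4)
= (fibonacci(4) + fibonacci(3)) + fibonacci(4)
Computing bottom-up: fibonacci(0)=0, fibonacci(1)=1, fibonacci(2)=1, fibonacci(3)=2, fibonacci(4)=3, fibonacci(5)=5, fibonacci(6)=8
= 8


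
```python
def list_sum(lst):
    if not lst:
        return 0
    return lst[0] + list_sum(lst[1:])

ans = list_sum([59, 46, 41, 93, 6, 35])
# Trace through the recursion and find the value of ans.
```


list_sum([59, 46, 41, 93, 6, 35])
= 59 + list_sum([46, 41, 93, 6, 35])
= 59 + 46 + list_sum([41, 93, 6, 35])
= 59 + 46 + 41 + list_sum([93, 6, 35])
= 59 + 46 + 41 + 93 + list_sum([6, 35])
= 59 + 46 + 41 + 93 + 6 + list_sum([35])
= 59 + 46 + 41 + 93 + 6 + 35 + list_sum([])
= 59 + 46 + 41 + 93 + 6 + 35 + 0
= 280


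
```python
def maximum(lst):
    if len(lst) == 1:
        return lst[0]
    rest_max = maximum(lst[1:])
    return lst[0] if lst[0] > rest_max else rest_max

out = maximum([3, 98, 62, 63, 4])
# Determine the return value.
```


maximum([3, 98, 62, 63, 4])
= compare 3 with maximum([98, 62, 63, 4])
= compare 98 with maximum([62, 63, 4])
= compare 62 with maximum([63, 4])
= compare 63 with maximum([4])
Base: maximum([4]) = 4
compare 63 with 4: max = 63
compare 62 with 63: max = 63
compare 98 with 63: max = 98
compare 3 with 98: max = 98
= 98


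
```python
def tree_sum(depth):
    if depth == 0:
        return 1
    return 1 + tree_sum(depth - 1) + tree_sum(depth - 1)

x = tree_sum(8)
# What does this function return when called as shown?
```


tree_sum(8)
= 1 + tree_sum(7) + tree_sum(7)
= 1 + 2 * tree_sum(7)
tree_sum(k) = 2^(k+1) - 1
tree_sum(0) = 1
tree_sum(1) = 3
tree_sum(2) = 7
tree_sum(3) = 15
tree_sum(4) = 31
tree_sum(8) = 2^9 - 1 = 511


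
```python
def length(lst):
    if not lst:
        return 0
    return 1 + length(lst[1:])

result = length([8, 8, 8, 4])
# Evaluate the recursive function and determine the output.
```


length([8, 8, 8, 4])
= 1 + length([8, 8, 4])
= 1 + 1 + length([8, 4])
= 1 + 1 + 1 + length([4])
= 1 + 1 + 1 + 1 + length([])
= 1 + 1 + 1 + 1 + 0
= 4


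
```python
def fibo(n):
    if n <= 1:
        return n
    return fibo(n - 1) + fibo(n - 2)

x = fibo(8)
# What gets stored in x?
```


fibo(8)
= fibo(7) + fibo(6)
= (fibo(6) + fibo(5)) + fibo(6)
Computing bottom-up: fibo(0)=0, fibo(1)=1, fibo(2)=1, fibo(3)=2, fibo(4)=3, fibo(5)=5, fibo(6)=8, fibo(7)=13, fibo(8)=21
= 21


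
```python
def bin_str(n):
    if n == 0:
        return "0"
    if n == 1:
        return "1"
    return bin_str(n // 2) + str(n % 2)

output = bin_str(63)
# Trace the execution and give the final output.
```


bin_str(63)
= bin_str(31) + "1"
= bin_str(15) + "1" + "1"
= bin_str(7) + "1" + "1" + "1"
= bin_str(3) + "1" + "1" + "1" + "1"
= bin_str(1) + "1" + "1" + "1" + "1" + "1"
= "1" + "1" + "1" + "1" + "1" + "1"
= "111111"


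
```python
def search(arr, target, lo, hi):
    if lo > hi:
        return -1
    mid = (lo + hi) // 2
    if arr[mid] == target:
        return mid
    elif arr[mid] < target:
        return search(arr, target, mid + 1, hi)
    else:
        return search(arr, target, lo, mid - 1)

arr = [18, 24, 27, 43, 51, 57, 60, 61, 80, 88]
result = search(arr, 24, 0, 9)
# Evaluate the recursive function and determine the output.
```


search(arr, 24, 0, 9)
lo=0, hi=9, mid=4, arr[mid]=51
51 > 24, search left half
lo=0, hi=3, mid=1, arr[mid]=24
arr[1] == 24, found at index 1
= 1


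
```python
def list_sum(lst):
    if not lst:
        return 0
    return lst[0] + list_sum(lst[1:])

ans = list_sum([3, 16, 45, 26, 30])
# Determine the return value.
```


list_sum([3, 16, 45, 26, 30])
= 3 + list_sum([16, 45, 26, 30])
= 3 + 16 + list_sum([45, 26, 30])
= 3 + 16 + 45 + list_sum([26, 30])
= 3 + 16 + 45 + 26 + list_sum([30])
= 3 + 16 + 45 + 26 + 30 + list_sum([])
= 3 + 16 + 45 + 26 + 30 + 0
= 120


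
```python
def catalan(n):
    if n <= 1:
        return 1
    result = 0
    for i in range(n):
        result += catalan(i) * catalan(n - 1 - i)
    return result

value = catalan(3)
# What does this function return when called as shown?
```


catalan(3)
= sum of catalan(i) * catalan(3-1-i) for i in 0..2
First compute sub-values bottom-up:
  catalan(0) = 1, catalan(1) = 1
  catalan(2) = 1*1 + 1*1 = 2
Now catalan(3):
  catalan(0)*catalan(2) = 1*2 = 2
  catalan(1)*catalan(1) = 1*1 = 1
  catalan(2)*catalan(0) = 2*1 = 2
= 2 + 1 + 2
= 5


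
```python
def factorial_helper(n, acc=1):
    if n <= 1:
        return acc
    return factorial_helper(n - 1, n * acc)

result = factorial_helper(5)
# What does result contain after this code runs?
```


factorial_helper(5, 1)
= factorial_helper(4, 5 * 1) = factorial_helper(4, 5)
= factorial_helper(3, 4 * 5) = factorial_helper(3, 20)
= factorial_helper(2, 3 * 20) = factorial_helper(2, 60)
= factorial_helper(1, 2 * 60) = factorial_helper(1, 120)
n <= 1, return acc = 120


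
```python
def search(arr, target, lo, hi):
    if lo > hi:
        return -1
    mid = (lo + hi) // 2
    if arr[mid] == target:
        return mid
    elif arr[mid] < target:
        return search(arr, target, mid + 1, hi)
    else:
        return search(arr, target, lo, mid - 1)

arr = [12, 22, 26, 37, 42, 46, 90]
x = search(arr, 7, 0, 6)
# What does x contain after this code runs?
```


search(arr, 7, 0, 6)
lo=0, hi=6, mid=3, arr[mid]=37
37 > 7, search left half
lo=0, hi=2, mid=1, arr[mid]=22
22 > 7, search left half
lo=0, hi=0, mid=0, arr[mid]=12
12 > 7, search left half
lo > hi, target not found, return -1
= -1


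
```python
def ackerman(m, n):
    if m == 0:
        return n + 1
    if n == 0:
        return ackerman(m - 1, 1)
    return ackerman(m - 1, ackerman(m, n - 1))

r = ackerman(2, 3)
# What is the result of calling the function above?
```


ackerman(2, 3)
= ackerman(1, ackerman(2, 2))
First compute ackerman(2, 2) = 7
= ackerman(1, 7)
= 9


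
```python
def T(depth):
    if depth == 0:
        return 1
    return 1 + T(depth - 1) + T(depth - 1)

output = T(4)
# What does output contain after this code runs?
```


T(4)
= 1 + T(3) + T(3)
= 1 + 2 * T(3)
T(k) = 2^(k+1) - 1
T(0) = 1
T(1) = 3
T(2) = 7
T(3) = 15
T(4) = 31
T(4) = 2^5 - 1 = 31


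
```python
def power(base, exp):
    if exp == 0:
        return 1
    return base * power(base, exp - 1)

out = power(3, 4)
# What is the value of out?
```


power(3, 4)
= 3 * power(3, 3)
= 3 * 3 * power(3, 2)
= 3 * 3 * 3 * power(3, 1)
= 3 * 3 * 3 * 3 * power(3, 0)
= 3 * 3 * 3 * 3 * 1
= 81


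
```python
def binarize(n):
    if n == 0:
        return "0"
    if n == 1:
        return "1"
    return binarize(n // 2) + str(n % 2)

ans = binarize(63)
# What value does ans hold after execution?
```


binarize(63)
= binarize(31) + "1"
= binarize(15) + "1" + "1"
= binarize(7) + "1" + "1" + "1"
= binarize(3) + "1" + "1" + "1" + "1"
= binarize(1) + "1" + "1" + "1" + "1" + "1"
= "1" + "1" + "1" + "1" + "1" + "1"
= "111111"


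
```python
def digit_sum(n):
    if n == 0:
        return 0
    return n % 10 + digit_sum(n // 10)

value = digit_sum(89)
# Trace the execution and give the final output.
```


digit_sum(89)
= 9 + digit_sum(8)
= 9 + 8 + digit_sum(0)
= 9 + 8 + 0
= 17


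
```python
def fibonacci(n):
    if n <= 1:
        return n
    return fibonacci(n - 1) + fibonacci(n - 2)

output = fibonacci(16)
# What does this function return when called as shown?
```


fibonacci(16)
= fibonacci(15) + fibonacci(14)
= (fibonacci(14) + fibonacci(13)) + fibonacci(14)
Computing bottom-up: fibonacci(0)=0, fibonacci(1)=1, fibonacci(2)=1, fibonacci(3)=2, fibonacci(4)=3, fibonacci(5)=5, fibonacci(6)=8, fibonacci(7)=13, fibonacci(8)=21, fibonacci(9)=34, fibonacci(10)=55, fibonacci(11)=89, fibonacci(12)=144, fibonacci(13)=233, fibonacci(14)=377, fibonacci(15)=610, fibonacci(16)=987
= 987


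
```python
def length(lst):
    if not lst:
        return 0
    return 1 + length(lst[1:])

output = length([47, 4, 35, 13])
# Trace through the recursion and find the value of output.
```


length([47, 4, 35, 13])
= 1 + length([4, 35, 13])
= 1 + 1 + length([35, 13])
= 1 + 1 + 1 + length([13])
= 1 + 1 + 1 + 1 + length([])
= 1 + 1 + 1 + 1 + 0
= 4


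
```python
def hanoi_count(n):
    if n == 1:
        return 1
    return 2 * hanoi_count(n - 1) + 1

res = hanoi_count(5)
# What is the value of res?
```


hanoi_count(5)
= 2 * hanoi_count(4) + 1
= 2 * (2 * hanoi_count(3) + 1) + 1
= 2 * (2 * (2 * hanoi_count(2) + 1) + 1) + 1
= 2 * (2 * (2 * (2 * hanoi_count(1) + 1) + 1) + 1) + 1
Now compute bottom-up:
hanoi_count(1) = 1
hanoi_count(2) = 2 * 1 + 1 = 3
hanoi_count(3) = 2 * 3 + 1 = 7
hanoi_count(4) = 2 * 7 + 1 = 15
hanoi_count(5) = 2 * 15 + 1 = 31
= 31


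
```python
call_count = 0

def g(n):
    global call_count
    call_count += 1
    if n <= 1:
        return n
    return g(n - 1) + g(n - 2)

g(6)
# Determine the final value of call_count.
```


g(6) calls g(5) and g(4); each non-base call branches into two more.
Let C(k) = total number of calls made by g(k), including the call to g(k) itself.
Base cases: C(0) = 1, C(1) = 1
Recurrence: C(k) = 1 + C(k-1) + C(k-2)
  C(2) = 1 + C(1) + C(0) = 1 + 1 + 1 = 3
  C(3) = 1 + C(2) + C(1) = 1 + 3 + 1 = 5
  C(4) = 1 + C(3) + C(2) = 1 + 5 + 3 = 9
  C(5) = 1 + C(4) + C(3) = 1 + 9 + 5 = 15
  C(6) = 1 + C(5) + C(4) = 1 + 15 + 9 = 25
Total calls = C(6) = 25


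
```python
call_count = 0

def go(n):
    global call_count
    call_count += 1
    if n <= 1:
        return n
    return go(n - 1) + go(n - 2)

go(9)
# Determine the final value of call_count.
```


go(9) calls go(8) and go(7); each non-base call branches into two more.
Let C(k) = total number of calls made by go(k), including the call to go(k) itself.
Base cases: C(0) = 1, C(1) = 1
Recurrence: C(k) = 1 + C(k-1) + C(k-2)
  C(2) = 1 + C(1) + C(0) = 1 + 1 + 1 = 3
  C(3) = 1 + C(2) + C(1) = 1 + 3 + 1 = 5
  C(4) = 1 + C(3) + C(2) = 1 + 5 + 3 = 9
  C(5) = 1 + C(4) + C(3) = 1 + 9 + 5 = 15
  C(6) = 1 + C(5) + C(4) = 1 + 15 + 9 = 25
  C(7) = 1 + C(6) + C(5) = 1 + 25 + 15 = 41
  C(8) = 1 + C(7) + C(6) = 1 + 41 + 25 = 67
  C(9) = 1 + C(8) + C(7) = 1 + 67 + 41 = 109
Total calls = C(9) = 109


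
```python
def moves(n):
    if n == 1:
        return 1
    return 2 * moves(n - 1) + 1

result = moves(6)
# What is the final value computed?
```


moves(6)
= 2 * moves(5) + 1
= 2 * (2 * moves(4) + 1) + 1
= 2 * (2 * (2 * moves(3) + 1) + 1) + 1
= 2 * (2 * (2 * (2 * moves(2) + 1) + 1) + 1) + 1
= 2 * (2 * (2 * (2 * (2 * moves(1) + 1) + 1) + 1) + 1) + 1
Now compute bottom-up:
moves(1) = 1
moves(2) = 2 * 1 + 1 = 3
moves(3) = 2 * 3 + 1 = 7
moves(4) = 2 * 7 + 1 = 15
moves(5) = 2 * 15 + 1 = 31
moves(6) = 2 * 31 + 1 = 63
= 63


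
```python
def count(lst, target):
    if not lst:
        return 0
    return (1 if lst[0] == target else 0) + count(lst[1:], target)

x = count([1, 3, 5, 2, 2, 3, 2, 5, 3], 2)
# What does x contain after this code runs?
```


count([1, 3, 5, 2, 2, 3, 2, 5, 3], 2)
lst[0]=1 != 2: 0 + count([3, 5, 2, 2, 3, 2, 5, 3], 2)
lst[0]=3 != 2: 0 + count([5, 2, 2, 3, 2, 5, 3], 2)
lst[0]=5 != 2: 0 + count([2, 2, 3, 2, 5, 3], 2)
lst[0]=2 == 2: 1 + count([2, 3, 2, 5, 3], 2)
lst[0]=2 == 2: 1 + count([3, 2, 5, 3], 2)
lst[0]=3 != 2: 0 + count([2, 5, 3], 2)
lst[0]=2 == 2: 1 + count([5, 3], 2)
lst[0]=5 != 2: 0 + count([3], 2)
lst[0]=3 != 2: 0 + count([], 2)
= 3


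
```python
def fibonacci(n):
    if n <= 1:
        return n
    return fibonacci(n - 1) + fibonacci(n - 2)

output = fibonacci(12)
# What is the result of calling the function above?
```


fibonacci(12)
= fibonacci(11) + fibonacci(10)
= (fibonacci(10) + fibonacci(9)) + fibonacci(10)
Computing bottom-up: fibonacci(0)=0, fibonacci(1)=1, fibonacci(2)=1, fibonacci(3)=2, fibonacci(4)=3, fibonacci(5)=5, fibonacci(6)=8, fibonacci(7)=13, fibonacci(8)=21, fibonacci(9)=34, fibonacci(10)=55, fibonacci(11)=89, fibonacci(12)=144
= 144


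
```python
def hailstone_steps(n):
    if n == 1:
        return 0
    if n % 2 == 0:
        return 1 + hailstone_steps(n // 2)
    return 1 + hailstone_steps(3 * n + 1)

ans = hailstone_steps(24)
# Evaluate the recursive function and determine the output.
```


hailstone_steps(24)
24 is even -> hailstone_steps(12)
12 is even -> hailstone_steps(6)
6 is even -> hailstone_steps(3)
3 is odd -> 3*3+1 = 10 -> hailstone_steps(10)
10 is even -> hailstone_steps(5)
5 is odd -> 3*5+1 = 16 -> hailstone_steps(16)
16 is even -> hailstone_steps(8)
8 is even -> hailstone_steps(4)
4 is even -> hailstone_steps(2)
2 is even -> hailstone_steps(1)
Reached 1 after 10 steps
= 10


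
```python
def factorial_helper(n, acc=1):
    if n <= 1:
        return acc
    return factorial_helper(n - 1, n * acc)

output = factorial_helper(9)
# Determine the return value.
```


factorial_helper(9, 1)
= factorial_helper(8, 9 * 1) = factorial_helper(8, 9)
= factorial_helper(7, 8 * 9) = factorial_helper(7, 72)
= factorial_helper(6, 7 * 72) = factorial_helper(6, 504)
= factorial_helper(5, 6 * 504) = factorial_helper(5, 3024)
= factorial_helper(4, 5 * 3024) = factorial_helper(4, 15120)
= factorial_helper(3, 4 * 15120) = factorial_helper(3, 60480)
= factorial_helper(2, 3 * 60480) = factorial_helper(2, 181440)
= factorial_helper(1, 2 * 181440) = factorial_helper(1, 362880)
n <= 1, return acc = 362880


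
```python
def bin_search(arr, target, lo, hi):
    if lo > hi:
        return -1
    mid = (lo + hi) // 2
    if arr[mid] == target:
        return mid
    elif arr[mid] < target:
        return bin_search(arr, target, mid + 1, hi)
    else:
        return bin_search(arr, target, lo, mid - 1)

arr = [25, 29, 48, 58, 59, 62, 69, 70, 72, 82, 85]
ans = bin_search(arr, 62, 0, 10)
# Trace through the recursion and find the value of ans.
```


bin_search(arr, 62, 0, 10)
lo=0, hi=10, mid=5, arr[mid]=62
arr[5] == 62, found at index 5
= 5


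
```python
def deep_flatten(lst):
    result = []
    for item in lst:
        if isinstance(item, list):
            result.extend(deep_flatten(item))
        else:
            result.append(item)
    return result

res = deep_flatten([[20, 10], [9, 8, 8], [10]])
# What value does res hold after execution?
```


deep_flatten([[20, 10], [9, 8, 8], [10]])
Processing each element:
  [20, 10] is a list -> deep_flatten recursively -> [20, 10]
  [9, 8, 8] is a list -> deep_flatten recursively -> [9, 8, 8]
  [10] is a list -> deep_flatten recursively -> [10]
= [20, 10, 9, 8, 8, 10]


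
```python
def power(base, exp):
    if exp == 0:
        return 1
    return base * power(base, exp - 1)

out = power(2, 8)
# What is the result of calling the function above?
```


power(2, 8)
= 2 * power(2, 7)
= 2 * 2 * power(2, 6)
= 2 * 2 * 2 * power(2, 5)
= 2 * 2 * 2 * 2 * power(2, 4)
= 2 * 2 * 2 * 2 * 2 * power(2, 3)
= 2 * 2 * 2 * 2 * 2 * 2 * power(2, 2)
= 2 * 2 * 2 * 2 * 2 * 2 * 2 * power(2, 1)
= 2 * 2 * 2 * 2 * 2 * 2 * 2 * 2 * power(2, 0)
= 2 * 2 * 2 * 2 * 2 * 2 * 2 * 2 * 1
= 256


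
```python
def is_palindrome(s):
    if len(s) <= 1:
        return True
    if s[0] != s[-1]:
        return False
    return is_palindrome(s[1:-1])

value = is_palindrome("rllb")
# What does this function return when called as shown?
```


is_palindrome("rllb")
"rllb": s[0]='r' != s[-1]='b' -> False
= False


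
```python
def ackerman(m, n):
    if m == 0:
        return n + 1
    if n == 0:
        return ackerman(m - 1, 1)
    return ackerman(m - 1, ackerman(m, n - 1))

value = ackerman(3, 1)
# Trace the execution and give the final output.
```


ackerman(3, 1)
= ackerman(2, ackerman(3, 0))
First compute ackerman(3, 0) = 5
= ackerman(2, 5)
= 13


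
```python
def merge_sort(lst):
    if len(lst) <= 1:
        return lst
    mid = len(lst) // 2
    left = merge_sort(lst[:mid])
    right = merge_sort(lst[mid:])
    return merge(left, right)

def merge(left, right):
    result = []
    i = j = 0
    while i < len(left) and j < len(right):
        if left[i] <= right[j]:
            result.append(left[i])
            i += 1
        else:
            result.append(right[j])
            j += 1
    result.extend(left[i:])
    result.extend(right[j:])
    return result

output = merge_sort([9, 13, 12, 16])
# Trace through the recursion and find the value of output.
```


merge_sort([9, 13, 12, 16])
Split into [9, 13] and [12, 16]
Left sorted: [9, 13]
Right sorted: [12, 16]
Merge [9, 13] and [12, 16]
= [9, 12, 13, 16]


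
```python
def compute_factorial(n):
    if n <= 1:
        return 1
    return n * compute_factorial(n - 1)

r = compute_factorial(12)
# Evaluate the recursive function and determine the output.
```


compute_factorial(12)
= 12 * compute_factorial(11)
= 12 * 11 * compute_factorial(10)
= 12 * 11 * 10 * compute_factorial(9)
= 12 * 11 * 10 * 9 * compute_factorial(8)
= 12 * 11 * 10 * 9 * 8 * compute_factorial(7)
= 12 * 11 * 10 * 9 * 8 * 7 * compute_factorial(6)
= 12 * 11 * 10 * 9 * 8 * 7 * 6 * compute_factorial(5)
= 12 * 11 * 10 * 9 * 8 * 7 * 6 * 5 * compute_factorial(4)
= 12 * 11 * 10 * 9 * 8 * 7 * 6 * 5 * 4 * compute_factorial(3)
= 12 * 11 * 10 * 9 * 8 * 7 * 6 * 5 * 4 * 3 * compute_factorial(2)
= 12 * 11 * 10 * 9 * 8 * 7 * 6 * 5 * 4 * 3 * 2 * compute_factorial(1)
= 12 * 11 * 10 * 9 * 8 * 7 * 6 * 5 * 4 * 3 * 2 * 1
= 479001600


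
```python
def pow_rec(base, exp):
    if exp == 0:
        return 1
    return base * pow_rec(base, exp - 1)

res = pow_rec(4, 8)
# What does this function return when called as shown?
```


pow_rec(4, 8)
= 4 * pow_rec(4, 7)
= 4 * 4 * pow_rec(4, 6)
= 4 * 4 * 4 * pow_rec(4, 5)
= 4 * 4 * 4 * 4 * pow_rec(4, 4)
= 4 * 4 * 4 * 4 * 4 * pow_rec(4, 3)
= 4 * 4 * 4 * 4 * 4 * 4 * pow_rec(4, 2)
= 4 * 4 * 4 * 4 * 4 * 4 * 4 * pow_rec(4, 1)
= 4 * 4 * 4 * 4 * 4 * 4 * 4 * 4 * pow_rec(4, 0)
= 4 * 4 * 4 * 4 * 4 * 4 * 4 * 4 * 1
= 65536


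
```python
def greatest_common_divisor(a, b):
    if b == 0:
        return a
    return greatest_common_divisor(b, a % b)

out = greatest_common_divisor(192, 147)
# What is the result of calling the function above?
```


greatest_common_divisor(192, 147)
= greatest_common_divisor(147, 192 % 147) = greatest_common_divisor(147, 45)
= greatest_common_divisor(45, 147 % 45) = greatest_common_divisor(45, 12)
= greatest_common_divisor(12, 45 % 12) = greatest_common_divisor(12, 9)
= greatest_common_divisor(9, 12 % 9) = greatest_common_divisor(9, 3)
= greatest_common_divisor(3, 9 % 3) = greatest_common_divisor(3, 0)
b == 0, return a = 3


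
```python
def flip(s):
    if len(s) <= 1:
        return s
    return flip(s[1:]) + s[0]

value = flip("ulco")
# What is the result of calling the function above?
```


flip("ulco")
= flip("lco") + "u"
= flip("co") + "l" + "u"
= flip("o") + "c" + "l" + "u"
= "o" + "c" + "l" + "u"
= "oclu"


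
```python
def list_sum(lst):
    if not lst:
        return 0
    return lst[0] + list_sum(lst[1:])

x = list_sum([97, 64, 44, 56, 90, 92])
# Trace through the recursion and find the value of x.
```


list_sum([97, 64, 44, 56, 90, 92])
= 97 + list_sum([64, 44, 56, 90, 92])
= 97 + 64 + list_sum([44, 56, 90, 92])
= 97 + 64 + 44 + list_sum([56, 90, 92])
= 97 + 64 + 44 + 56 + list_sum([90, 92])
= 97 + 64 + 44 + 56 + 90 + list_sum([92])
= 97 + 64 + 44 + 56 + 90 + 92 + list_sum([])
= 97 + 64 + 44 + 56 + 90 + 92 + 0
= 443


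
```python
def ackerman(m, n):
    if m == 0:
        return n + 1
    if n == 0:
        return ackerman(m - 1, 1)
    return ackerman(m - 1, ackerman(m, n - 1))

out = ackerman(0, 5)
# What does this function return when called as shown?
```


ackerman(0, 5)
m == 0: return 5 + 1 = 6
= 6


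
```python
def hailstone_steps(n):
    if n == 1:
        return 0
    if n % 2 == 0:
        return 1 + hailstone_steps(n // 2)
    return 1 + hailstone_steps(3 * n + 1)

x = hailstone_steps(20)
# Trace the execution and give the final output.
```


hailstone_steps(20)
20 is even -> hailstone_steps(10)
10 is even -> hailstone_steps(5)
5 is odd -> 3*5+1 = 16 -> hailstone_steps(16)
16 is even -> hailstone_steps(8)
8 is even -> hailstone_steps(4)
4 is even -> hailstone_steps(2)
2 is even -> hailstone_steps(1)
Reached 1 after 7 steps
= 7


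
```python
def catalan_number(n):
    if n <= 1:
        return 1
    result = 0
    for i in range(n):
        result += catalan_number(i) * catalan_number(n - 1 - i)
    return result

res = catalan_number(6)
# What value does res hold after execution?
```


catalan_number(6)
= sum of catalan_number(i) * catalan_number(6-1-i) for i in 0..5
First compute sub-values bottom-up:
  catalan_number(0) = 1, catalan_number(1) = 1
  catalan_number(2) = 1*1 + 1*1 = 2
  catalan_number(3) = 1*2 + 1*1 + 2*1 = 5
  catalan_number(4) = 1*5 + 1*2 + 2*1 + 5*1 = 14
  catalan_number(5) = 1*14 + 1*5 + 2*2 + 5*1 + 14*1 = 42
Now catalan_number(6):
  catalan_number(0)*catalan_number(5) = 1*42 = 42
  catalan_number(1)*catalan_number(4) = 1*14 = 14
  catalan_number(2)*catalan_number(3) = 2*5 = 10
  catalan_number(3)*catalan_number(2) = 5*2 = 10
  catalan_number(4)*catalan_number(1) = 14*1 = 14
  catalan_number(5)*catalan_number(0) = 42*1 = 42
= 42 + 14 + 10 + 10 + 14 + 42
= 132


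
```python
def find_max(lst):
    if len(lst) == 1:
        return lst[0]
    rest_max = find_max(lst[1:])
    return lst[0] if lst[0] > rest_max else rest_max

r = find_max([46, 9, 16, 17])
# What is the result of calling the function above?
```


find_max([46, 9, 16, 17])
= compare 46 with find_max([9, 16, 17])
= compare 9 with find_max([16, 17])
= compare 16 with find_max([17])
Base: find_max([17]) = 17
compare 16 with 17: max = 17
compare 9 with 17: max = 17
compare 46 with 17: max = 46
= 46


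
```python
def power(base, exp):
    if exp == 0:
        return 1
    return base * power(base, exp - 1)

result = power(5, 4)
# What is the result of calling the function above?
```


power(5, 4)
= 5 * power(5, 3)
= 5 * 5 * power(5, 2)
= 5 * 5 * 5 * power(5, 1)
= 5 * 5 * 5 * 5 * power(5, 0)
= 5 * 5 * 5 * 5 * 1
= 625


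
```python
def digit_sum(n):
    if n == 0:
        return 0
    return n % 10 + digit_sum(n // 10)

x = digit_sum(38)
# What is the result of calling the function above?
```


digit_sum(38)
= 8 + digit_sum(3)
= 8 + 3 + digit_sum(0)
= 8 + 3 + 0
= 11


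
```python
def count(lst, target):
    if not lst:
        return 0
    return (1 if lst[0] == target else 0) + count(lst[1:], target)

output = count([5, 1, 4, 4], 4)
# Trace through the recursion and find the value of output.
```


count([5, 1, 4, 4], 4)
lst[0]=5 != 4: 0 + count([1, 4, 4], 4)
lst[0]=1 != 4: 0 + count([4, 4], 4)
lst[0]=4 == 4: 1 + count([4], 4)
lst[0]=4 == 4: 1 + count([], 4)
= 2


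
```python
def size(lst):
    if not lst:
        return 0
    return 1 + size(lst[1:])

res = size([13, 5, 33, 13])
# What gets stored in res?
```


size([13, 5, 33, 13])
= 1 + size([5, 33, 13])
= 1 + 1 + size([33, 13])
= 1 + 1 + 1 + size([13])
= 1 + 1 + 1 + 1 + size([])
= 1 + 1 + 1 + 1 + 0
= 4


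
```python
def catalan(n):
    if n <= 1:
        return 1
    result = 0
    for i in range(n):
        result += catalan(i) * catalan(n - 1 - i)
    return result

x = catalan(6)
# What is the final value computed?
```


catalan(6)
= sum of catalan(i) * catalan(6-1-i) for i in 0..5
First compute sub-values bottom-up:
  catalan(0) = 1, catalan(1) = 1
  catalan(2) = 1*1 + 1*1 = 2
  catalan(3) = 1*2 + 1*1 + 2*1 = 5
  catalan(4) = 1*5 + 1*2 + 2*1 + 5*1 = 14
  catalan(5) = 1*14 + 1*5 + 2*2 + 5*1 + 14*1 = 42
Now catalan(6):
  catalan(0)*catalan(5) = 1*42 = 42
  catalan(1)*catalan(4) = 1*14 = 14
  catalan(2)*catalan(3) = 2*5 = 10
  catalan(3)*catalan(2) = 5*2 = 10
  catalan(4)*catalan(1) = 14*1 = 14
  catalan(5)*catalan(0) = 42*1 = 42
= 42 + 14 + 10 + 10 + 14 + 42
= 132


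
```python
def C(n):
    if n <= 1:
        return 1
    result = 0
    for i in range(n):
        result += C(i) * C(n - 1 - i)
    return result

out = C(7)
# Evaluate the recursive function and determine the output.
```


C(7)
= sum of C(i) * C(7-1-i) for i in 0..6
First compute sub-values bottom-up:
  C(0) = 1, C(1) = 1
  C(2) = 1*1 + 1*1 = 2
  C(3) = 1*2 + 1*1 + 2*1 = 5
  C(4) = 1*5 + 1*2 + 2*1 + 5*1 = 14
  C(5) = 1*14 + 1*5 + 2*2 + 5*1 + 14*1 = 42
  C(6) = 1*42 + 1*14 + 2*5 + 5*2 + 14*1 + 42*1 = 132
Now C(7):
  C(0)*C(6) = 1*132 = 132
  C(1)*C(5) = 1*42 = 42
  C(2)*C(4) = 2*14 = 28
  C(3)*C(3) = 5*5 = 25
  C(4)*C(2) = 14*2 = 28
  C(5)*C(1) = 42*1 = 42
  C(6)*C(0) = 132*1 = 132
= 132 + 42 + 28 + 25 + 28 + 42 + 132
= 429
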